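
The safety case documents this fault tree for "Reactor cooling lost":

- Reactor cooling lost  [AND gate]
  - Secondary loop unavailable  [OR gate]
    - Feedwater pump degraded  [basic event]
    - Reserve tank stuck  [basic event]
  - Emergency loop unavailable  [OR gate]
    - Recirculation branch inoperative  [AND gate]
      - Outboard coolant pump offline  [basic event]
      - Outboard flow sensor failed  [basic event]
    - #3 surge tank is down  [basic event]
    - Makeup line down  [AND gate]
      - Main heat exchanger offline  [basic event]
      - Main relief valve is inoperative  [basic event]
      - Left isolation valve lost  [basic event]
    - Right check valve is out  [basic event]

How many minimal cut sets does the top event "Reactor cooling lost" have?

8

Secondary loop unavailable [OR]: union of children's cut sets → 2 cut set(s).
Recirculation branch inoperative [AND]: one cut set from each child combined → 1 × 1 = 1 cut set(s).
Makeup line down [AND]: one cut set from each child combined → 1 × 1 × 1 = 1 cut set(s).
Emergency loop unavailable [OR]: union of children's cut sets → 4 cut set(s).
Reactor cooling lost [AND]: one cut set from each child combined → 2 × 4 = 8 cut set(s).
Minimal cut sets: {Feedwater pump degraded, Outboard coolant pump offline, Outboard flow sensor failed}; {#3 surge tank is down, Feedwater pump degraded}; {Feedwater pump degraded, Left isolation valve lost, Main heat exchanger offline, Main relief valve is inoperative}; {Feedwater pump degraded, Right check valve is out}; {Outboard coolant pump offline, Outboard flow sensor failed, Reserve tank stuck}; {#3 surge tank is down, Reserve tank stuck}; {Left isolation valve lost, Main heat exchanger offline, Main relief valve is inoperative, Reserve tank stuck}; {Reserve tank stuck, Right check valve is out}.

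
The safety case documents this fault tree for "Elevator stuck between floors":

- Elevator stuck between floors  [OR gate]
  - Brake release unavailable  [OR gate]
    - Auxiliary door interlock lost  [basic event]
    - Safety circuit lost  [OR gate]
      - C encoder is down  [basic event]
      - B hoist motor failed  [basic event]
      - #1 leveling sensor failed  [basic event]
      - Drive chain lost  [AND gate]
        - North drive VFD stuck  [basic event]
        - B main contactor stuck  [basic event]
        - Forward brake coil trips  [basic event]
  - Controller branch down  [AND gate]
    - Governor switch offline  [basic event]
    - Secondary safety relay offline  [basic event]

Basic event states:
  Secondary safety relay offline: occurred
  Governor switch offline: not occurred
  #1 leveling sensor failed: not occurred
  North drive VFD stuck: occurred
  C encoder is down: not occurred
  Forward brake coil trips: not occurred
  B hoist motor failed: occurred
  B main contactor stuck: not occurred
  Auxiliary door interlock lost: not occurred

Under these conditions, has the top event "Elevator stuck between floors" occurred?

Drive chain lost [AND]: North drive VFD stuck=occurs, B main contactor stuck=not, Forward brake coil trips=not → not all inputs occur → does not occur.
Safety circuit lost [OR]: C encoder is down=not, B hoist motor failed=occurs, #1 leveling sensor failed=not, Drive chain lost=not → at least one input occurs → occurs.
Brake release unavailable [OR]: Auxiliary door interlock lost=not, Safety circuit lost=occurs → at least one input occurs → occurs.
Controller branch down [AND]: Governor switch offline=not, Secondary safety relay offline=occurs → not all inputs occur → does not occur.
Elevator stuck between floors [OR]: Brake release unavailable=occurs, Controller branch down=not → at least one input occurs → occurs.

Yes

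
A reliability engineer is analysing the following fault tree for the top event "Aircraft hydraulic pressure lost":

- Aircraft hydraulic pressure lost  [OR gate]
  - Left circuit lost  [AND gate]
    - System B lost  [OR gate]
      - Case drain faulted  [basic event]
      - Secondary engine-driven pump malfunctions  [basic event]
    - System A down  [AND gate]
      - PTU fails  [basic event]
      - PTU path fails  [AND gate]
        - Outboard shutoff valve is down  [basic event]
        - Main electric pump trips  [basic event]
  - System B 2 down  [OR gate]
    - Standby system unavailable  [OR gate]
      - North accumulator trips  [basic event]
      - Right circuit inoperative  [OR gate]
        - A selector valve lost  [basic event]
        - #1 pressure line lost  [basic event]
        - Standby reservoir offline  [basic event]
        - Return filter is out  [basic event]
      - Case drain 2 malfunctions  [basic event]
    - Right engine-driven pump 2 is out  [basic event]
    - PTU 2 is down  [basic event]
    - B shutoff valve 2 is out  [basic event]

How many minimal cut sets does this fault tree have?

11

System B lost [OR]: union of children's cut sets → 2 cut set(s).
PTU path fails [AND]: one cut set from each child combined → 1 × 1 = 1 cut set(s).
System A down [AND]: one cut set from each child combined → 1 × 1 = 1 cut set(s).
Left circuit lost [AND]: one cut set from each child combined → 2 × 1 = 2 cut set(s).
Right circuit inoperative [OR]: union of children's cut sets → 4 cut set(s).
Standby system unavailable [OR]: union of children's cut sets → 6 cut set(s).
System B 2 down [OR]: union of children's cut sets → 9 cut set(s).
Aircraft hydraulic pressure lost [OR]: union of children's cut sets → 11 cut set(s).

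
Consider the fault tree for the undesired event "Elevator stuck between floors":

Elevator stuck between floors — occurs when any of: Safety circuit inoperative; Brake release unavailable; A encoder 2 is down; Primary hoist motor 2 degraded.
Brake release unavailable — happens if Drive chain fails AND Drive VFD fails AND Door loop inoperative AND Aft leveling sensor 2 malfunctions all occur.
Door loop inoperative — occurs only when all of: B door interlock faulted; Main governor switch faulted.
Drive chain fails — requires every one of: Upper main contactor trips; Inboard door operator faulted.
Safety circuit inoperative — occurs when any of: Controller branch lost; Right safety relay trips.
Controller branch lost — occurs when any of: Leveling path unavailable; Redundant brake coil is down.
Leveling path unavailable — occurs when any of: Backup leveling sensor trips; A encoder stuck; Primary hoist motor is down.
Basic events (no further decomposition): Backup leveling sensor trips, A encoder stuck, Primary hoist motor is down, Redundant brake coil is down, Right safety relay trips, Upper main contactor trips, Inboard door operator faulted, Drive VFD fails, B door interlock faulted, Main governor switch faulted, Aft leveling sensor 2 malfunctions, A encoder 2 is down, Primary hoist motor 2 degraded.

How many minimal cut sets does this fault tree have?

8

Leveling path unavailable [OR]: union of children's cut sets → 3 cut set(s).
Controller branch lost [OR]: union of children's cut sets → 4 cut set(s).
Safety circuit inoperative [OR]: union of children's cut sets → 5 cut set(s).
Drive chain fails [AND]: one cut set from each child combined → 1 × 1 = 1 cut set(s).
Door loop inoperative [AND]: one cut set from each child combined → 1 × 1 = 1 cut set(s).
Brake release unavailable [AND]: one cut set from each child combined → 1 × 1 × 1 × 1 = 1 cut set(s).
Elevator stuck between floors [OR]: union of children's cut sets → 8 cut set(s).
Minimal cut sets: {Backup leveling sensor trips}; {A encoder stuck}; {Primary hoist motor is down}; {Redundant brake coil is down}; {Right safety relay trips}; {Aft leveling sensor 2 malfunctions, B door interlock faulted, Drive VFD fails, Inboard door operator faulted, Main governor switch faulted, Upper main contactor trips}; {A encoder 2 is down}; {Primary hoist motor 2 degraded}.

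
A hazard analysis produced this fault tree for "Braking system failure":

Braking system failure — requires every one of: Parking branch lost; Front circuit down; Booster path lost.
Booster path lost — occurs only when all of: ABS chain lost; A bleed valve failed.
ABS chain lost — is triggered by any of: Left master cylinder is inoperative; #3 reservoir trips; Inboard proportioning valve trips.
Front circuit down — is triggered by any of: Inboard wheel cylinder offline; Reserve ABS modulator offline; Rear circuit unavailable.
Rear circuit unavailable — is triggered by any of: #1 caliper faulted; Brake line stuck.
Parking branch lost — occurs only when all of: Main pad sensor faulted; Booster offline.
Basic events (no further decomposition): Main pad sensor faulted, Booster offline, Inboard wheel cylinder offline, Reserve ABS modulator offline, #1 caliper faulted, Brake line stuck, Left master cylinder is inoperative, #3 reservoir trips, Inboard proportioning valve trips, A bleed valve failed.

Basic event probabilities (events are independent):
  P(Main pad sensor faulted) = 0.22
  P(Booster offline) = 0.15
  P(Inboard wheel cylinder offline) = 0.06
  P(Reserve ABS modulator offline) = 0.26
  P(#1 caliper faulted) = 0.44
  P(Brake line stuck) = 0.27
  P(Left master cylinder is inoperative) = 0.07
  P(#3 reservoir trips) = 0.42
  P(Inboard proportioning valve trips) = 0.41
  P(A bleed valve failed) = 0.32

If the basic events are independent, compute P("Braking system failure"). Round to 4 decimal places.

0.0052

P(Parking branch lost) [AND] = 0.22 × 0.15 = 0.033000
P(Rear circuit unavailable) [OR] = 1 − (1−0.44) × (1−0.27) = 0.591200
P(Front circuit down) [OR] = 1 − (1−0.06) × (1−0.26) × (1−0.591200) = 0.715639
P(ABS chain lost) [OR] = 1 − (1−0.07) × (1−0.42) × (1−0.41) = 0.681754
P(Booster path lost) [AND] = 0.681754 × 0.32 = 0.218161
P(Braking system failure) [AND] = 0.033000 × 0.715639 × 0.218161 = 0.005152
Rounded to 4 decimal places: P(Braking system failure) ≈ 0.0052.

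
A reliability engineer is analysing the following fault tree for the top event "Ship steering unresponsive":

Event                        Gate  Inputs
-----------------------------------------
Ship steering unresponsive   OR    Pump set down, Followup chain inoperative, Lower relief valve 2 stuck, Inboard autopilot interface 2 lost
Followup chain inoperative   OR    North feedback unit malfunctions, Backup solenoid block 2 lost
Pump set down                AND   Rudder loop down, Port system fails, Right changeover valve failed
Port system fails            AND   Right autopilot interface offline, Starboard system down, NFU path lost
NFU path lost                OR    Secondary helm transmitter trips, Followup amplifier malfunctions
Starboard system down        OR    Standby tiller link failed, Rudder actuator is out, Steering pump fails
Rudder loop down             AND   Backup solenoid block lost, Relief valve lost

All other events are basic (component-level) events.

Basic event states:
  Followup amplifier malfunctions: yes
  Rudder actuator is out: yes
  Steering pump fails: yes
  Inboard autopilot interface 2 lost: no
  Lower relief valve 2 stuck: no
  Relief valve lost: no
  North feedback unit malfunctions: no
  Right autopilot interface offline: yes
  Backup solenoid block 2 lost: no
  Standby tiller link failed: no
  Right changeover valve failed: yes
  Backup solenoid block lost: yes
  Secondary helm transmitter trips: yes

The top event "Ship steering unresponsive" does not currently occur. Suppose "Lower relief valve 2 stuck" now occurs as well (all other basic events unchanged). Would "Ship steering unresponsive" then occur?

Counterfactual: set "Lower relief valve 2 stuck" to occurred.
Rudder loop down [AND]: Backup solenoid block lost=occurs, Relief valve lost=not → not all inputs occur → does not occur.
Starboard system down [OR]: Standby tiller link failed=not, Rudder actuator is out=occurs, Steering pump fails=occurs → at least one input occurs → occurs.
NFU path lost [OR]: Secondary helm transmitter trips=occurs, Followup amplifier malfunctions=occurs → at least one input occurs → occurs.
Port system fails [AND]: Right autopilot interface offline=occurs, Starboard system down=occurs, NFU path lost=occurs → all inputs occur → occurs.
Pump set down [AND]: Rudder loop down=not, Port system fails=occurs, Right changeover valve failed=occurs → not all inputs occur → does not occur.
Followup chain inoperative [OR]: North feedback unit malfunctions=not, Backup solenoid block 2 lost=not → no input occurs → does not occur.
Ship steering unresponsive [OR]: Pump set down=not, Followup chain inoperative=not, Lower relief valve 2 stuck=occurs, Inboard autopilot interface 2 lost=not → at least one input occurs → occurs.

Yes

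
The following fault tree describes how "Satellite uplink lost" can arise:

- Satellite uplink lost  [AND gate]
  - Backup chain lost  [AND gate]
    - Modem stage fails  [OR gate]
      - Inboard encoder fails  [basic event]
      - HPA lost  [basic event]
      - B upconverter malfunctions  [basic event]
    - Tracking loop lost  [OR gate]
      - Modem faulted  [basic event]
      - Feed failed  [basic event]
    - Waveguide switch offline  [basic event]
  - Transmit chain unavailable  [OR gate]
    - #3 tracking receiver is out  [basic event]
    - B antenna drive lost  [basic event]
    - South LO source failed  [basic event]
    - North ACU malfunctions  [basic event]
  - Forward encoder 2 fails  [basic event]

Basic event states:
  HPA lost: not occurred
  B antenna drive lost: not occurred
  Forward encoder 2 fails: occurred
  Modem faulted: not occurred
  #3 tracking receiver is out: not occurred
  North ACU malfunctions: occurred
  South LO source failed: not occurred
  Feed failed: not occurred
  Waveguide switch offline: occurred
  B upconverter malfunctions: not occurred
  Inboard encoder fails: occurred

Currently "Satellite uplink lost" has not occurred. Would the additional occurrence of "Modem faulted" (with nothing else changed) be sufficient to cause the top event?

Yes

Counterfactual: set "Modem faulted" to occurred.
Modem stage fails [OR]: Inboard encoder fails=occurs, HPA lost=not, B upconverter malfunctions=not → at least one input occurs → occurs.
Tracking loop lost [OR]: Modem faulted=occurs, Feed failed=not → at least one input occurs → occurs.
Backup chain lost [AND]: Modem stage fails=occurs, Tracking loop lost=occurs, Waveguide switch offline=occurs → all inputs occur → occurs.
Transmit chain unavailable [OR]: #3 tracking receiver is out=not, B antenna drive lost=not, South LO source failed=not, North ACU malfunctions=occurs → at least one input occurs → occurs.
Satellite uplink lost [AND]: Backup chain lost=occurs, Transmit chain unavailable=occurs, Forward encoder 2 fails=occurs → all inputs occur → occurs.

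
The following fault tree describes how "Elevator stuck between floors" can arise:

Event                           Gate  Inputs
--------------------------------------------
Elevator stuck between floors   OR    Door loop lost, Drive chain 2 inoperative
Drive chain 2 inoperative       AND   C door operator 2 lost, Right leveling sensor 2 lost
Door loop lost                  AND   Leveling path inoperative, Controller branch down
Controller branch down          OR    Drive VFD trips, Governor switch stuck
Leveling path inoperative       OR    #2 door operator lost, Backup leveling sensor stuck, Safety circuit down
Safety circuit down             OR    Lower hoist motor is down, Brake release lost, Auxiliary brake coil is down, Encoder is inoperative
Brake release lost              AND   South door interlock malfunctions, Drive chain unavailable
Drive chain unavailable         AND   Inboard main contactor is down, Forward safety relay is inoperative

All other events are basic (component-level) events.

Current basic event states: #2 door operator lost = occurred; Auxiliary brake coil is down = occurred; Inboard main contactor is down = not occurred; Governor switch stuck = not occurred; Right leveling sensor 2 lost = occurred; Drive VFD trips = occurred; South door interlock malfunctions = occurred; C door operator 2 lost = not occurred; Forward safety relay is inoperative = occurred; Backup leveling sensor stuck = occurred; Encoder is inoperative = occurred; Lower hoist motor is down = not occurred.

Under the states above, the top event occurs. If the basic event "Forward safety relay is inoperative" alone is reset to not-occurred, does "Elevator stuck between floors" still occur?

Yes

Counterfactual: set "Forward safety relay is inoperative" to not occurred.
Drive chain unavailable [AND]: Inboard main contactor is down=not, Forward safety relay is inoperative=not → not all inputs occur → does not occur.
Brake release lost [AND]: South door interlock malfunctions=occurs, Drive chain unavailable=not → not all inputs occur → does not occur.
Safety circuit down [OR]: Lower hoist motor is down=not, Brake release lost=not, Auxiliary brake coil is down=occurs, Encoder is inoperative=occurs → at least one input occurs → occurs.
Leveling path inoperative [OR]: #2 door operator lost=occurs, Backup leveling sensor stuck=occurs, Safety circuit down=occurs → at least one input occurs → occurs.
Controller branch down [OR]: Drive VFD trips=occurs, Governor switch stuck=not → at least one input occurs → occurs.
Door loop lost [AND]: Leveling path inoperative=occurs, Controller branch down=occurs → all inputs occur → occurs.
Drive chain 2 inoperative [AND]: C door operator 2 lost=not, Right leveling sensor 2 lost=occurs → not all inputs occur → does not occur.
Elevator stuck between floors [OR]: Door loop lost=occurs, Drive chain 2 inoperative=not → at least one input occurs → occurs.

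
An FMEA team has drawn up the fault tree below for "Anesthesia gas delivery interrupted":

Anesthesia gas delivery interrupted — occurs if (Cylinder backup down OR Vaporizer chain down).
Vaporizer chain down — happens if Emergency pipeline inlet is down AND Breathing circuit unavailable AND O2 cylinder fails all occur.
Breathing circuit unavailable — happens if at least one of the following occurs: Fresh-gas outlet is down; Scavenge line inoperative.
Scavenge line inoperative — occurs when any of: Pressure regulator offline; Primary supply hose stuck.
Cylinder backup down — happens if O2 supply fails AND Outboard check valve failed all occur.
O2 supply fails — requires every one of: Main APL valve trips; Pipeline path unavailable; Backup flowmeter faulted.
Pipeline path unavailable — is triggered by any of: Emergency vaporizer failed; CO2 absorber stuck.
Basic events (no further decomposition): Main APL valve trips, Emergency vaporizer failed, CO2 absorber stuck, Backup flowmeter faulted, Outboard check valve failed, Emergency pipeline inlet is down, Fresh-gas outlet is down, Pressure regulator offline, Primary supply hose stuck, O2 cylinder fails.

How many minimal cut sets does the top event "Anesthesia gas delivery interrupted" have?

5

Pipeline path unavailable [OR]: union of children's cut sets → 2 cut set(s).
O2 supply fails [AND]: one cut set from each child combined → 1 × 2 × 1 = 2 cut set(s).
Cylinder backup down [AND]: one cut set from each child combined → 2 × 1 = 2 cut set(s).
Scavenge line inoperative [OR]: union of children's cut sets → 2 cut set(s).
Breathing circuit unavailable [OR]: union of children's cut sets → 3 cut set(s).
Vaporizer chain down [AND]: one cut set from each child combined → 1 × 3 × 1 = 3 cut set(s).
Anesthesia gas delivery interrupted [OR]: union of children's cut sets → 5 cut set(s).
Minimal cut sets: {Backup flowmeter faulted, Emergency vaporizer failed, Main APL valve trips, Outboard check valve failed}; {Backup flowmeter faulted, CO2 absorber stuck, Main APL valve trips, Outboard check valve failed}; {Emergency pipeline inlet is down, Fresh-gas outlet is down, O2 cylinder fails}; {Emergency pipeline inlet is down, O2 cylinder fails, Pressure regulator offline}; {Emergency pipeline inlet is down, O2 cylinder fails, Primary supply hose stuck}.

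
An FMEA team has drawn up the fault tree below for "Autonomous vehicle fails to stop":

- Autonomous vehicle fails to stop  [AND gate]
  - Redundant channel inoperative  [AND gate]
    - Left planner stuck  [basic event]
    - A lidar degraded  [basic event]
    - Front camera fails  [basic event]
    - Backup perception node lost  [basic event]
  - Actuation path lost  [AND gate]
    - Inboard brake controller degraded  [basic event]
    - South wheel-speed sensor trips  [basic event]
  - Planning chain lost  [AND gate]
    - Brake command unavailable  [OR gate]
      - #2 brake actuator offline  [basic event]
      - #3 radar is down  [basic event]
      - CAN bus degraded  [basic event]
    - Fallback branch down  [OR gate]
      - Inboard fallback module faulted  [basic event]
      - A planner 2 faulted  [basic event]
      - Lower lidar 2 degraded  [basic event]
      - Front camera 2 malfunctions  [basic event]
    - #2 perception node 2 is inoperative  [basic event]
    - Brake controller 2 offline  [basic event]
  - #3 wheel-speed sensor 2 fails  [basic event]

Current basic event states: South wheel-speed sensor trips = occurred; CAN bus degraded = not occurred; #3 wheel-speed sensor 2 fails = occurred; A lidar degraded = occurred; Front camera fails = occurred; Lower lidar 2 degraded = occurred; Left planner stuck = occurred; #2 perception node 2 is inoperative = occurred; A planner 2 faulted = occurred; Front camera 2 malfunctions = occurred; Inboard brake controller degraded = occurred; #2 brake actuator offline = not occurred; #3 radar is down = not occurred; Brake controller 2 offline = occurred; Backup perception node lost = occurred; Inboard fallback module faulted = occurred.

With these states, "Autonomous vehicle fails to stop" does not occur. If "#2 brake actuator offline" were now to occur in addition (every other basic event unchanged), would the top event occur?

Yes

Counterfactual: set "#2 brake actuator offline" to occurred.
Redundant channel inoperative [AND]: Left planner stuck=occurs, A lidar degraded=occurs, Front camera fails=occurs, Backup perception node lost=occurs → all inputs occur → occurs.
Actuation path lost [AND]: Inboard brake controller degraded=occurs, South wheel-speed sensor trips=occurs → all inputs occur → occurs.
Brake command unavailable [OR]: #2 brake actuator offline=occurs, #3 radar is down=not, CAN bus degraded=not → at least one input occurs → occurs.
Fallback branch down [OR]: Inboard fallback module faulted=occurs, A planner 2 faulted=occurs, Lower lidar 2 degraded=occurs, Front camera 2 malfunctions=occurs → at least one input occurs → occurs.
Planning chain lost [AND]: Brake command unavailable=occurs, Fallback branch down=occurs, #2 perception node 2 is inoperative=occurs, Brake controller 2 offline=occurs → all inputs occur → occurs.
Autonomous vehicle fails to stop [AND]: Redundant channel inoperative=occurs, Actuation path lost=occurs, Planning chain lost=occurs, #3 wheel-speed sensor 2 fails=occurs → all inputs occur → occurs.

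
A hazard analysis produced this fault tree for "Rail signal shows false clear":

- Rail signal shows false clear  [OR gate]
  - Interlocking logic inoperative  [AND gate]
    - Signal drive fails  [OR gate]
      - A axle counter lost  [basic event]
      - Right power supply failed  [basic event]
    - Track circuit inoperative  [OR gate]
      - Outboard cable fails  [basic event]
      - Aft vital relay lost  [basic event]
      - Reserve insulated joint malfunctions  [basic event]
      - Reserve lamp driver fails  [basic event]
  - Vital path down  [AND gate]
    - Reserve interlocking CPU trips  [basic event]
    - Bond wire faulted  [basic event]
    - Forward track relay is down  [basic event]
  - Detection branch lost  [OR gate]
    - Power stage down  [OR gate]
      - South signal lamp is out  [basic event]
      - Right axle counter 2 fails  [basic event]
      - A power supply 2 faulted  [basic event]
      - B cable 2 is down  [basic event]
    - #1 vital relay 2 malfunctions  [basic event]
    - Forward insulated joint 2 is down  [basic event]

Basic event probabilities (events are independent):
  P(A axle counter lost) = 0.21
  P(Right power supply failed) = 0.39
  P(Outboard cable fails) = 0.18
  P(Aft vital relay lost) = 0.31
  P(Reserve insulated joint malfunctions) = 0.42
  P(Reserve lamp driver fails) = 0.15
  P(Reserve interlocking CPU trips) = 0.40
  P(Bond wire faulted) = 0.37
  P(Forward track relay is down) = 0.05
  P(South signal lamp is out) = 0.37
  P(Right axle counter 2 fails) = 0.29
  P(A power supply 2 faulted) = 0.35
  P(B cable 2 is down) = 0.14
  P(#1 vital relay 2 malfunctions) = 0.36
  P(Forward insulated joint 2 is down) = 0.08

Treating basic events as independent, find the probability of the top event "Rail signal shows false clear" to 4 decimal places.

0.9085

P(Signal drive fails) [OR] = 1 − (1−0.21) × (1−0.39) = 0.518100
P(Track circuit inoperative) [OR] = 1 − (1−0.18) × (1−0.31) × (1−0.42) × (1−0.15) = 0.721061
P(Interlocking logic inoperative) [AND] = 0.518100 × 0.721061 = 0.373582
P(Vital path down) [AND] = 0.40 × 0.37 × 0.05 = 0.007400
P(Power stage down) [OR] = 1 − (1−0.37) × (1−0.29) × (1−0.35) × (1−0.14) = 0.749959
P(Detection branch lost) [OR] = 1 − (1−0.749959) × (1−0.36) × (1−0.08) = 0.852776
P(Rail signal shows false clear) [OR] = 1 − (1−0.373582) × (1−0.007400) × (1−0.852776) = 0.908459
Rounded to 4 decimal places: P(Rail signal shows false clear) ≈ 0.9085.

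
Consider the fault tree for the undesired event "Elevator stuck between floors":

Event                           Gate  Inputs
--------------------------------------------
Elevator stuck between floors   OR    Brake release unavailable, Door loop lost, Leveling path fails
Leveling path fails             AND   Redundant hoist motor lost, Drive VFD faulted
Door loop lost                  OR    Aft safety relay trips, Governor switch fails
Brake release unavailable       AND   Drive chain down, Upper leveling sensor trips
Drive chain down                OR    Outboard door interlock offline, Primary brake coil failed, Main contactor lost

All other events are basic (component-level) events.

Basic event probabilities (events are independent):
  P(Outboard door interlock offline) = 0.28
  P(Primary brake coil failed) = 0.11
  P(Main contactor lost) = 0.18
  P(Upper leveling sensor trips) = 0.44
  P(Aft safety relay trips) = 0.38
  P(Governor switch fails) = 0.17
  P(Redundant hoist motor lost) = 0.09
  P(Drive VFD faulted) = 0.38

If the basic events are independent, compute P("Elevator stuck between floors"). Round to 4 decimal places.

P(Drive chain down) [OR] = 1 − (1−0.28) × (1−0.11) × (1−0.18) = 0.474544
P(Brake release unavailable) [AND] = 0.474544 × 0.44 = 0.208799
P(Door loop lost) [OR] = 1 − (1−0.38) × (1−0.17) = 0.485400
P(Leveling path fails) [AND] = 0.09 × 0.38 = 0.034200
P(Elevator stuck between floors) [OR] = 1 − (1−0.208799) × (1−0.485400) × (1−0.034200) = 0.606773
Rounded to 4 decimal places: P(Elevator stuck between floors) ≈ 0.6068.

0.6068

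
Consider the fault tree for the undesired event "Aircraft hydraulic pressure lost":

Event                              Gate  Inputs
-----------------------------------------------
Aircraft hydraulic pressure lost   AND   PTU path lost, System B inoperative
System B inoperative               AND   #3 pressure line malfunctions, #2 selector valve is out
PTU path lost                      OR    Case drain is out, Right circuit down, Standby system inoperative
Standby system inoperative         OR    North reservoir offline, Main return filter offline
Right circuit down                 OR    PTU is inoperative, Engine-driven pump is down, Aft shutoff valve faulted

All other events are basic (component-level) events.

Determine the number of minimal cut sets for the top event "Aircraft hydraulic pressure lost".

6

Right circuit down [OR]: union of children's cut sets → 3 cut set(s).
Standby system inoperative [OR]: union of children's cut sets → 2 cut set(s).
PTU path lost [OR]: union of children's cut sets → 6 cut set(s).
System B inoperative [AND]: one cut set from each child combined → 1 × 1 = 1 cut set(s).
Aircraft hydraulic pressure lost [AND]: one cut set from each child combined → 6 × 1 = 6 cut set(s).
Minimal cut sets: {#2 selector valve is out, #3 pressure line malfunctions, Case drain is out}; {#2 selector valve is out, #3 pressure line malfunctions, PTU is inoperative}; {#2 selector valve is out, #3 pressure line malfunctions, Engine-driven pump is down}; {#2 selector valve is out, #3 pressure line malfunctions, Aft shutoff valve faulted}; {#2 selector valve is out, #3 pressure line malfunctions, North reservoir offline}; {#2 selector valve is out, #3 pressure line malfunctions, Main return filter offline}.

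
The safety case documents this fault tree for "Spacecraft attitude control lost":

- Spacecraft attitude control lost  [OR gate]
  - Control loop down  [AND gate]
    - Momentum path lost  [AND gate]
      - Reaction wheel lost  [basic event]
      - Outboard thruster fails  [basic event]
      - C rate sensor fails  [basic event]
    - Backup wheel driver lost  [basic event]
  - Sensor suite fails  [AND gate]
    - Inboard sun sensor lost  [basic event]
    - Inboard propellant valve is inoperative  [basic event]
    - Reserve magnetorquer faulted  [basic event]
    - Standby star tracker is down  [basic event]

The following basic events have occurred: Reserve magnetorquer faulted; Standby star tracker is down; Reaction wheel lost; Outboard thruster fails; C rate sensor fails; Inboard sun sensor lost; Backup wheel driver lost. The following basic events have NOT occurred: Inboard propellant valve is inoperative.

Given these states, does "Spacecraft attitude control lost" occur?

Momentum path lost [AND]: Reaction wheel lost=occurs, Outboard thruster fails=occurs, C rate sensor fails=occurs → all inputs occur → occurs.
Control loop down [AND]: Momentum path lost=occurs, Backup wheel driver lost=occurs → all inputs occur → occurs.
Sensor suite fails [AND]: Inboard sun sensor lost=occurs, Inboard propellant valve is inoperative=not, Reserve magnetorquer faulted=occurs, Standby star tracker is down=occurs → not all inputs occur → does not occur.
Spacecraft attitude control lost [OR]: Control loop down=occurs, Sensor suite fails=not → at least one input occurs → occurs.

Yes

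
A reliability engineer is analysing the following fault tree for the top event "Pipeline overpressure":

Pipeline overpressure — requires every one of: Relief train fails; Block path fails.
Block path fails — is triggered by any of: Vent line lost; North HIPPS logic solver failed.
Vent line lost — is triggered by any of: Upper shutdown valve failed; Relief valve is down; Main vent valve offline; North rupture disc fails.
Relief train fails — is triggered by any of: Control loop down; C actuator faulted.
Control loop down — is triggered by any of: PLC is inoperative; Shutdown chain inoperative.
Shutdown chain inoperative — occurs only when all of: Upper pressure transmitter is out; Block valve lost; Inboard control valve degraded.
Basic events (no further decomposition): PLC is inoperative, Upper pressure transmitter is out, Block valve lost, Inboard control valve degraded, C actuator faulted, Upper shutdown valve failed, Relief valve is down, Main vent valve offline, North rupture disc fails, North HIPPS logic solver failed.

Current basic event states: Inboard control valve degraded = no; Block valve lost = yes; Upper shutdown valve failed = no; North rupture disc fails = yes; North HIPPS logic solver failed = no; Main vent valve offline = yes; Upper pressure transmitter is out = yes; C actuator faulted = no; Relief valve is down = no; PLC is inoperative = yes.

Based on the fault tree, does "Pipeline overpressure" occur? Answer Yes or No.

Yes

Shutdown chain inoperative [AND]: Upper pressure transmitter is out=occurs, Block valve lost=occurs, Inboard control valve degraded=not → not all inputs occur → does not occur.
Control loop down [OR]: PLC is inoperative=occurs, Shutdown chain inoperative=not → at least one input occurs → occurs.
Relief train fails [OR]: Control loop down=occurs, C actuator faulted=not → at least one input occurs → occurs.
Vent line lost [OR]: Upper shutdown valve failed=not, Relief valve is down=not, Main vent valve offline=occurs, North rupture disc fails=occurs → at least one input occurs → occurs.
Block path fails [OR]: Vent line lost=occurs, North HIPPS logic solver failed=not → at least one input occurs → occurs.
Pipeline overpressure [AND]: Relief train fails=occurs, Block path fails=occurs → all inputs occur → occurs.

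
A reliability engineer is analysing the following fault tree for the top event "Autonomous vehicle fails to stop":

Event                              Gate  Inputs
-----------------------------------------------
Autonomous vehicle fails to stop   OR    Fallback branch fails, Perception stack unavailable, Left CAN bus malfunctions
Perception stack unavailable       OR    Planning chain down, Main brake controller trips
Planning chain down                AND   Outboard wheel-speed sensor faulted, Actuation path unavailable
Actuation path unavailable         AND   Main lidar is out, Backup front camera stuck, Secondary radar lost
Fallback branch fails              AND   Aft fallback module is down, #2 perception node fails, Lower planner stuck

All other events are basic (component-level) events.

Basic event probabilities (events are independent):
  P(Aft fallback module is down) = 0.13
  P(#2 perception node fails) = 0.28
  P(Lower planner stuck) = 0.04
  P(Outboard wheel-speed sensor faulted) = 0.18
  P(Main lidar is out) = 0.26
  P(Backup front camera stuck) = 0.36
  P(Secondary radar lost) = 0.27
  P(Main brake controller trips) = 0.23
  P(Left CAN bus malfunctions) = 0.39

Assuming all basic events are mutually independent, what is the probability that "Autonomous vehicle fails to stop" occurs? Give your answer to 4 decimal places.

0.5331

P(Fallback branch fails) [AND] = 0.13 × 0.28 × 0.04 = 0.001456
P(Actuation path unavailable) [AND] = 0.26 × 0.36 × 0.27 = 0.025272
P(Planning chain down) [AND] = 0.18 × 0.025272 = 0.004549
P(Perception stack unavailable) [OR] = 1 − (1−0.004549) × (1−0.23) = 0.233503
P(Autonomous vehicle fails to stop) [OR] = 1 − (1−0.001456) × (1−0.233503) × (1−0.39) = 0.533118
Rounded to 4 decimal places: P(Autonomous vehicle fails to stop) ≈ 0.5331.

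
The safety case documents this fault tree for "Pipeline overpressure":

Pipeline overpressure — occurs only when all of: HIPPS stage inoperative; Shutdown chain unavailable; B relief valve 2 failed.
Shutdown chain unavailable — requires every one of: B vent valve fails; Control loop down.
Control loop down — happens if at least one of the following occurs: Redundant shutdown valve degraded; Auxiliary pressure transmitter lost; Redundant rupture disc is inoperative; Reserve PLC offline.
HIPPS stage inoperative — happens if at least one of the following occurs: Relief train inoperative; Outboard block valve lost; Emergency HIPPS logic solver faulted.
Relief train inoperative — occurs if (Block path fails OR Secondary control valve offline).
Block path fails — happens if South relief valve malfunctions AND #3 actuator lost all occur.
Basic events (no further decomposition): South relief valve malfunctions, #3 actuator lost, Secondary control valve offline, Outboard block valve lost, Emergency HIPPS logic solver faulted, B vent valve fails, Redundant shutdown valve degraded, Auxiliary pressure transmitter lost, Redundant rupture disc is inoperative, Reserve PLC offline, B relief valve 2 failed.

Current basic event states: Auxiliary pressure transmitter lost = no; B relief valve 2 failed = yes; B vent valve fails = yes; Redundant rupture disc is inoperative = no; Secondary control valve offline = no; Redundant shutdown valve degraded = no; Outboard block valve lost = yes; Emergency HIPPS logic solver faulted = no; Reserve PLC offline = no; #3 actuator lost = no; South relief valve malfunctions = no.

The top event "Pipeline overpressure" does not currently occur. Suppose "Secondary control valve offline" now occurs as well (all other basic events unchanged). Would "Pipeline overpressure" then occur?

No

Counterfactual: set "Secondary control valve offline" to occurred.
Block path fails [AND]: South relief valve malfunctions=not, #3 actuator lost=not → not all inputs occur → does not occur.
Relief train inoperative [OR]: Block path fails=not, Secondary control valve offline=occurs → at least one input occurs → occurs.
HIPPS stage inoperative [OR]: Relief train inoperative=occurs, Outboard block valve lost=occurs, Emergency HIPPS logic solver faulted=not → at least one input occurs → occurs.
Control loop down [OR]: Redundant shutdown valve degraded=not, Auxiliary pressure transmitter lost=not, Redundant rupture disc is inoperative=not, Reserve PLC offline=not → no input occurs → does not occur.
Shutdown chain unavailable [AND]: B vent valve fails=occurs, Control loop down=not → not all inputs occur → does not occur.
Pipeline overpressure [AND]: HIPPS stage inoperative=occurs, Shutdown chain unavailable=not, B relief valve 2 failed=occurs → not all inputs occur → does not occur.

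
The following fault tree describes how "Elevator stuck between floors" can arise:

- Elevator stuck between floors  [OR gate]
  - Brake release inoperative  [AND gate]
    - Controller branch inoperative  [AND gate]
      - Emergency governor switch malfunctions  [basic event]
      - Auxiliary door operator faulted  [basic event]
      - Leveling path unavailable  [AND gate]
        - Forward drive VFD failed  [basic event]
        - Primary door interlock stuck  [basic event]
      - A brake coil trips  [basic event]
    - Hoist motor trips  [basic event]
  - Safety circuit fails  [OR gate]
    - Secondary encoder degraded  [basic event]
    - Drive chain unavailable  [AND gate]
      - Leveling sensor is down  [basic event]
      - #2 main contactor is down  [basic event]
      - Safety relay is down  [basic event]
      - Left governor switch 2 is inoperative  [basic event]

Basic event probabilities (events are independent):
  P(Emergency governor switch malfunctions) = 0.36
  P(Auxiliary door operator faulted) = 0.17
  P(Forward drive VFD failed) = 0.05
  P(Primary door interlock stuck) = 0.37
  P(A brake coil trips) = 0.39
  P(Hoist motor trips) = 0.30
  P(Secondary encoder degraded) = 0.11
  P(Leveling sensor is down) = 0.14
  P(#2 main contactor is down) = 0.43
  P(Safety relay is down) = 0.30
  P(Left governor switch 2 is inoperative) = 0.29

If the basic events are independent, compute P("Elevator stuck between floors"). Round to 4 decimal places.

P(Leveling path unavailable) [AND] = 0.05 × 0.37 = 0.018500
P(Controller branch inoperative) [AND] = 0.36 × 0.17 × 0.018500 × 0.39 = 0.000442
P(Brake release inoperative) [AND] = 0.000442 × 0.30 = 0.000133
P(Drive chain unavailable) [AND] = 0.14 × 0.43 × 0.30 × 0.29 = 0.005237
P(Safety circuit fails) [OR] = 1 − (1−0.11) × (1−0.005237) = 0.114661
P(Elevator stuck between floors) [OR] = 1 − (1−0.000133) × (1−0.114661) = 0.114779
Rounded to 4 decimal places: P(Elevator stuck between floors) ≈ 0.1148.

0.1148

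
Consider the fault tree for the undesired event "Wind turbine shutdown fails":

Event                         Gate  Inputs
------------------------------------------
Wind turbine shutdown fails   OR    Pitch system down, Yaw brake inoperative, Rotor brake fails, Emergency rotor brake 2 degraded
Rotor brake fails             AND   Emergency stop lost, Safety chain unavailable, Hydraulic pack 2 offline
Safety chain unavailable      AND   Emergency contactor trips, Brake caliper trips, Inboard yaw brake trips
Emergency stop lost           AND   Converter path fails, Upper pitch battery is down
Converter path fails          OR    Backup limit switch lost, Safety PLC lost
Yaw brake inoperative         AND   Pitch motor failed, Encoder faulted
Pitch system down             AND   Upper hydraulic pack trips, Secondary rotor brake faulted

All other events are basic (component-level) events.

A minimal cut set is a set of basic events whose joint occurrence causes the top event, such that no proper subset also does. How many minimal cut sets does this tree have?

Pitch system down [AND]: one cut set from each child combined → 1 × 1 = 1 cut set(s).
Yaw brake inoperative [AND]: one cut set from each child combined → 1 × 1 = 1 cut set(s).
Converter path fails [OR]: union of children's cut sets → 2 cut set(s).
Emergency stop lost [AND]: one cut set from each child combined → 2 × 1 = 2 cut set(s).
Safety chain unavailable [AND]: one cut set from each child combined → 1 × 1 × 1 = 1 cut set(s).
Rotor brake fails [AND]: one cut set from each child combined → 2 × 1 × 1 = 2 cut set(s).
Wind turbine shutdown fails [OR]: union of children's cut sets → 5 cut set(s).
Minimal cut sets: {Secondary rotor brake faulted, Upper hydraulic pack trips}; {Encoder faulted, Pitch motor failed}; {Backup limit switch lost, Brake caliper trips, Emergency contactor trips, Hydraulic pack 2 offline, Inboard yaw brake trips, Upper pitch battery is down}; {Brake caliper trips, Emergency contactor trips, Hydraulic pack 2 offline, Inboard yaw brake trips, Safety PLC lost, Upper pitch battery is down}; {Emergency rotor brake 2 degraded}.

5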